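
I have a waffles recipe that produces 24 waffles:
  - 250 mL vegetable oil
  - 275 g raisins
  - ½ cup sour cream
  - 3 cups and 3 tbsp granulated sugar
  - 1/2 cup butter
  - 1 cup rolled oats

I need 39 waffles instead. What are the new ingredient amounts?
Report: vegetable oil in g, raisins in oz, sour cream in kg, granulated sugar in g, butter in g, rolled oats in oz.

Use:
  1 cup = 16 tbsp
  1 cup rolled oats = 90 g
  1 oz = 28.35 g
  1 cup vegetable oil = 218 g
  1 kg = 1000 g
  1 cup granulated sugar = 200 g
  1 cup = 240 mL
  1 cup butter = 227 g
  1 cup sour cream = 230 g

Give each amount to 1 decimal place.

Scaling factor: 39/24 = 13/8 = 1.625.
vegetable oil: 250 mL × 13/8 ÷ 240 mL/cup × 218 g/cup ≈ 369.0 g
raisins: 275 g × 13/8 ÷ 28.35 g/oz ≈ 15.8 oz
sour cream: 0.5 cup × 13/8 × 230 g/cup ÷ 1000 g/kg ≈ 0.2 kg
granulated sugar: (3 cup + 3 tbsp = 3.1875 cup) × 13/8 × 200 g/cup ≈ 1035.9 g
butter: 0.5 cup × 13/8 × 227 g/cup ≈ 184.4 g
rolled oats: 1 cup × 13/8 × 90 g/cup ÷ 28.35 g/oz ≈ 5.2 oz

vegetable oil: 369.0 g; raisins: 15.8 oz; sour cream: 0.2 kg; granulated sugar: 1035.9 g; butter: 184.4 g; rolled oats: 5.2 oz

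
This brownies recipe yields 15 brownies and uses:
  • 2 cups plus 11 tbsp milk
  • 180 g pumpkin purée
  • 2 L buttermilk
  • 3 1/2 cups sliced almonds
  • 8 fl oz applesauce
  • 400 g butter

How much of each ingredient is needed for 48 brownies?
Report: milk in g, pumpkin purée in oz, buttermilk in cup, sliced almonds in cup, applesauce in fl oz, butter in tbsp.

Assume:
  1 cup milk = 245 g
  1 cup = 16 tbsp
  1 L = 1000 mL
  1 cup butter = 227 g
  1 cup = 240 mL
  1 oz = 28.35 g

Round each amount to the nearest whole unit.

Scaling factor: 48/15 = 16/5 = 3.2.
milk: (2 cup + 11 tbsp = 2.6875 cup) × 16/5 × 245 g/cup = 2107 g
pumpkin purée: 180 g × 16/5 ÷ 28.35 g/oz ≈ 20 oz
buttermilk: 2 L × 16/5 × 1000 mL/L ÷ 240 mL/cup ≈ 27 cup
sliced almonds: 3.5 cup × 16/5 ≈ 11 cup
applesauce: 8 fl oz × 16/5 ≈ 26 fl oz
butter: 400 g × 16/5 ÷ 227 g/cup × 16 tbsp/cup ≈ 90 tbsp

milk: 2107 g; pumpkin purée: 20 oz; buttermilk: 27 cup; sliced almonds: 11 cup; applesauce: 26 fl oz; butter: 90 tbsp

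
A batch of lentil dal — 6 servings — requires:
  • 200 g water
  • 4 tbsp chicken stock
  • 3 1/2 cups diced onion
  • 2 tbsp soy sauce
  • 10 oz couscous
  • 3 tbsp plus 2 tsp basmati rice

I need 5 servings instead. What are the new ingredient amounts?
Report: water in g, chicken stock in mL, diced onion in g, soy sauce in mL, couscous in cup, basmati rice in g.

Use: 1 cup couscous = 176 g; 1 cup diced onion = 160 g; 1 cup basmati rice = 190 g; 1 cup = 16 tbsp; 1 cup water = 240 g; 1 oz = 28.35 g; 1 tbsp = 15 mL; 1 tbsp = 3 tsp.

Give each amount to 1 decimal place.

Scaling factor: 5/6.
water: 200 g × 5/6 ≈ 166.7 g
chicken stock: 4 tbsp × 5/6 × 15 mL/tbsp = 50.0 mL
diced onion: 3.5 cup × 5/6 × 160 g/cup ≈ 466.7 g
soy sauce: 2 tbsp × 5/6 × 15 mL/tbsp = 25.0 mL
couscous: 10 oz × 5/6 × 28.35 g/oz ÷ 176 g/cup ≈ 1.3 cup
basmati rice: (3 tbsp + 2 tsp = 11/3 tbsp) × 5/6 ÷ 16 tbsp/cup × 190 g/cup ≈ 36.3 g

water: 166.7 g; chicken stock: 50.0 mL; diced onion: 466.7 g; soy sauce: 25.0 mL; couscous: 1.3 cup; basmati rice: 36.3 g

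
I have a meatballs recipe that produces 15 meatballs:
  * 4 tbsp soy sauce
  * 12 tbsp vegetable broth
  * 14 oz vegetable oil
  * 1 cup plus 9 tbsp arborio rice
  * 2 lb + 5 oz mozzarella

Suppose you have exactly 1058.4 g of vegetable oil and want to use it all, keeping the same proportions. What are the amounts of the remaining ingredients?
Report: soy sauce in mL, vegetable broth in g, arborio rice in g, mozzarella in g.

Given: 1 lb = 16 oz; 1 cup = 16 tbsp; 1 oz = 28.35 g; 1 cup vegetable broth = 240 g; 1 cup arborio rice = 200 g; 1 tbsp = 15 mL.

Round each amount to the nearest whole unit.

soy sauce: 160 mL; vegetable broth: 480 g; arborio rice: 833 g; mozzarella: 2797 g

The original recipe has 396.9 g of vegetable oil, so the scaling factor is 1058.4 ÷ 396.9 = 8/3.
soy sauce: 4 tbsp × 8/3 × 15 mL/tbsp = 160 mL
vegetable broth: 12 tbsp × 8/3 ÷ 16 tbsp/cup × 240 g/cup = 480 g
arborio rice: (1 cup + 9 tbsp = 1.5625 cup) × 8/3 × 200 g/cup ≈ 833 g
mozzarella: (2 lb + 5 oz = 2.3125 lb) × 8/3 × 16 oz/lb × 28.35 g/oz ≈ 2797 g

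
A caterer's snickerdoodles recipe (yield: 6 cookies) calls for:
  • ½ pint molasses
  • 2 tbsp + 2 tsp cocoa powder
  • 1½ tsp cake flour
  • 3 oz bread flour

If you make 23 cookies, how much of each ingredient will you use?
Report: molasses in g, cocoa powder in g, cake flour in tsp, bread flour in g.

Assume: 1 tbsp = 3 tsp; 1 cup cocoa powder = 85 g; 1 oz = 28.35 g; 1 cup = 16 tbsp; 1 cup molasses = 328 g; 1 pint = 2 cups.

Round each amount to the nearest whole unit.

molasses: 1257 g; cocoa powder: 54 g; cake flour: 6 tsp; bread flour: 326 g

Scaling factor: 23/6.
molasses: 0.5 pint × 23/6 × 2 cup/pint × 328 g/cup ≈ 1257 g
cocoa powder: (2 tbsp + 2 tsp = 8/3 tbsp) × 23/6 ÷ 16 tbsp/cup × 85 g/cup ≈ 54 g
cake flour: 1.5 tsp × 23/6 ≈ 6 tsp
bread flour: 3 oz × 23/6 × 28.35 g/oz ≈ 326 g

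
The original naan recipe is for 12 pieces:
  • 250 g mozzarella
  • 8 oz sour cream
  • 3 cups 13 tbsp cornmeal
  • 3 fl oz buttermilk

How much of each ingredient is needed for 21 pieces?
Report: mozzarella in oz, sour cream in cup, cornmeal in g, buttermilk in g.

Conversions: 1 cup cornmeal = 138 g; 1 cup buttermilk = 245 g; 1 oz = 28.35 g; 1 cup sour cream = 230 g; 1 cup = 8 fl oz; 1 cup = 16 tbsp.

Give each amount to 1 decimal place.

Scaling factor: 21/12 = 7/4 = 1.75.
mozzarella: 250 g × 7/4 ÷ 28.35 g/oz ≈ 15.4 oz
sour cream: 8 oz × 7/4 × 28.35 g/oz ÷ 230 g/cup ≈ 1.7 cup
cornmeal: (3 cup + 13 tbsp = 3.8125 cup) × 7/4 × 138 g/cup ≈ 920.7 g
buttermilk: 3 fl oz × 7/4 ÷ 8 fl oz/cup × 245 g/cup ≈ 160.8 g

mozzarella: 15.4 oz; sour cream: 1.7 cup; cornmeal: 920.7 g; buttermilk: 160.8 g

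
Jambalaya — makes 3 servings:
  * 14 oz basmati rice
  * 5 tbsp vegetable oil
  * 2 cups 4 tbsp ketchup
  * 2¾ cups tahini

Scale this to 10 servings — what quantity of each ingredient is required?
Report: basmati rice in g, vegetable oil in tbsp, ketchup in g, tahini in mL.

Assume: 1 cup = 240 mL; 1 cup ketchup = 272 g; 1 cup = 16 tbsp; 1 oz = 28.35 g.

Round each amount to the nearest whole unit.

Scaling factor: 10/3.
basmati rice: 14 oz × 10/3 × 28.35 g/oz = 1323 g
vegetable oil: 5 tbsp × 10/3 ≈ 17 tbsp
ketchup: (2 cup + 4 tbsp = 2.25 cup) × 10/3 × 272 g/cup = 2040 g
tahini: 2.75 cup × 10/3 × 240 mL/cup = 2200 mL

basmati rice: 1323 g; vegetable oil: 17 tbsp; ketchup: 2040 g; tahini: 2200 mL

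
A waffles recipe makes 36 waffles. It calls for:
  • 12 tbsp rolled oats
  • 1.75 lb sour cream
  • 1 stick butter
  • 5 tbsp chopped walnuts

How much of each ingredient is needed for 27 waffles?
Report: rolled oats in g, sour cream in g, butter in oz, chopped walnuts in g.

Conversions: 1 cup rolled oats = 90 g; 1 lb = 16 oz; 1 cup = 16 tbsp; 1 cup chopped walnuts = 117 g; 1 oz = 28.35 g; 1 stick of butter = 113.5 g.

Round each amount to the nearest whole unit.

rolled oats: 51 g; sour cream: 595 g; butter: 3 oz; chopped walnuts: 27 g

Scaling factor: 27/36 = 3/4 = 0.75.
rolled oats: 12 tbsp × 3/4 ÷ 16 tbsp/cup × 90 g/cup ≈ 51 g
sour cream: 1.75 lb × 3/4 × 16 oz/lb × 28.35 g/oz ≈ 595 g
butter: 1 stick × 3/4 × 113.5 g/stick ÷ 28.35 g/oz ≈ 3 oz
chopped walnuts: 5 tbsp × 3/4 ÷ 16 tbsp/cup × 117 g/cup ≈ 27 g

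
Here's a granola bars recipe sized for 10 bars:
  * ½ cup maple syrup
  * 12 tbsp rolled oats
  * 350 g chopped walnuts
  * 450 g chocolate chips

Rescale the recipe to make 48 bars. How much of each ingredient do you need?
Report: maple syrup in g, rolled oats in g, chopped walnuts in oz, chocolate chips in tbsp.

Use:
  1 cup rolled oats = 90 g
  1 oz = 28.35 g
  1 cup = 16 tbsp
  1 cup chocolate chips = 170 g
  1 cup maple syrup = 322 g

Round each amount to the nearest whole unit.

maple syrup: 773 g; rolled oats: 324 g; chopped walnuts: 59 oz; chocolate chips: 203 tbsp

Scaling factor: 48/10 = 24/5 = 4.8.
maple syrup: 0.5 cup × 24/5 × 322 g/cup ≈ 773 g
rolled oats: 12 tbsp × 24/5 ÷ 16 tbsp/cup × 90 g/cup = 324 g
chopped walnuts: 350 g × 24/5 ÷ 28.35 g/oz ≈ 59 oz
chocolate chips: 450 g × 24/5 ÷ 170 g/cup × 16 tbsp/cup ≈ 203 tbsp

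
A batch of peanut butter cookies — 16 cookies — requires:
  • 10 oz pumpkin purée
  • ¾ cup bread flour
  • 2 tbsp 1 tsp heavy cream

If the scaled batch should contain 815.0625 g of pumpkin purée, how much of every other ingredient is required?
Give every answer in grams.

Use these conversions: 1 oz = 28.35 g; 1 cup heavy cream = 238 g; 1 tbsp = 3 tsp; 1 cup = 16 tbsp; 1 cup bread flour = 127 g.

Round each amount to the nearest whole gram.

The original recipe has 283.5 g of pumpkin purée, so the scaling factor is 815.0625 ÷ 283.5 = 23/8 = 2.875.
bread flour: 0.75 cup × 23/8 × 127 g/cup ≈ 274 g
heavy cream: (2 tbsp + 1 tsp = 7/3 tbsp) × 23/8 ÷ 16 tbsp/cup × 238 g/cup ≈ 100 g

bread flour: 274 g; heavy cream: 100 g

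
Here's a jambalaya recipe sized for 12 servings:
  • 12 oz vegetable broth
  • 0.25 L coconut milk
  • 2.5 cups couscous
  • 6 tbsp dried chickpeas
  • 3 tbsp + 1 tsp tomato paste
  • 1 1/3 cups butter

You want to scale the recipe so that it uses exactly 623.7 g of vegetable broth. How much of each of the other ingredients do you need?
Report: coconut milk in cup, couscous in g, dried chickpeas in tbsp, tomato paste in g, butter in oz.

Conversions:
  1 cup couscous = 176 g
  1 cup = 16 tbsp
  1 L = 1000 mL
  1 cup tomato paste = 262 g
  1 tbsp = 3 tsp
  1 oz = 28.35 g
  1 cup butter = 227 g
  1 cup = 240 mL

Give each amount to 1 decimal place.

coconut milk: 1.9 cup; couscous: 806.7 g; dried chickpeas: 11.0 tbsp; tomato paste: 100.1 g; butter: 19.6 oz

The original recipe has 340.2 g of vegetable broth, so the scaling factor is 623.7 ÷ 340.2 = 11/6.
coconut milk: 0.25 L × 11/6 × 1000 mL/L ÷ 240 mL/cup ≈ 1.9 cup
couscous: 2.5 cup × 11/6 × 176 g/cup ≈ 806.7 g
dried chickpeas: 6 tbsp × 11/6 = 11.0 tbsp
tomato paste: (3 tbsp + 1 tsp = 10/3 tbsp) × 11/6 ÷ 16 tbsp/cup × 262 g/cup ≈ 100.1 g
butter: 4/3 cup × 11/6 × 227 g/cup ÷ 28.35 g/oz ≈ 19.6 oz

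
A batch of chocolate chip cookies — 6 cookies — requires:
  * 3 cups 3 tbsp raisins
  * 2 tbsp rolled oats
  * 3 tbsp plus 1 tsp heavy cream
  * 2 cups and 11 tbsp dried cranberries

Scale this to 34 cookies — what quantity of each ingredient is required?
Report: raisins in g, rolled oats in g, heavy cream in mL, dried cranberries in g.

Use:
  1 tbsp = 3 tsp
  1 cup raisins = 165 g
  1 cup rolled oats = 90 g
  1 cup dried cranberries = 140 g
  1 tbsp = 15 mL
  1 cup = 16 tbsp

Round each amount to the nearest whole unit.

Scaling factor: 34/6 = 17/3.
raisins: (3 cup + 3 tbsp = 3.1875 cup) × 17/3 × 165 g/cup ≈ 2980 g
rolled oats: 2 tbsp × 17/3 ÷ 16 tbsp/cup × 90 g/cup ≈ 64 g
heavy cream: (3 tbsp + 1 tsp = 10/3 tbsp) × 17/3 × 15 mL/tbsp ≈ 283 mL
dried cranberries: (2 cup + 11 tbsp = 2.6875 cup) × 17/3 × 140 g/cup ≈ 2132 g

raisins: 2980 g; rolled oats: 64 g; heavy cream: 283 mL; dried cranberries: 2132 g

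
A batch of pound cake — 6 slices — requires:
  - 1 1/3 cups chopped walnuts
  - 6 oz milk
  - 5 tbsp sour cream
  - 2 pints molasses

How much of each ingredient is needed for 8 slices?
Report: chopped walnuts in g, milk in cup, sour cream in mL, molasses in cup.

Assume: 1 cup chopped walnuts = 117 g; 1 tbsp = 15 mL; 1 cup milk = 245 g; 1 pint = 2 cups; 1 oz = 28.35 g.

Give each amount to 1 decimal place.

chopped walnuts: 208.0 g; milk: 0.9 cup; sour cream: 100.0 mL; molasses: 5.3 cup

Scaling factor: 8/6 = 4/3.
chopped walnuts: 4/3 cup × 4/3 × 117 g/cup = 208.0 g
milk: 6 oz × 4/3 × 28.35 g/oz ÷ 245 g/cup ≈ 0.9 cup
sour cream: 5 tbsp × 4/3 × 15 mL/tbsp = 100.0 mL
molasses: 2 pint × 4/3 × 2 cup/pint ≈ 5.3 cup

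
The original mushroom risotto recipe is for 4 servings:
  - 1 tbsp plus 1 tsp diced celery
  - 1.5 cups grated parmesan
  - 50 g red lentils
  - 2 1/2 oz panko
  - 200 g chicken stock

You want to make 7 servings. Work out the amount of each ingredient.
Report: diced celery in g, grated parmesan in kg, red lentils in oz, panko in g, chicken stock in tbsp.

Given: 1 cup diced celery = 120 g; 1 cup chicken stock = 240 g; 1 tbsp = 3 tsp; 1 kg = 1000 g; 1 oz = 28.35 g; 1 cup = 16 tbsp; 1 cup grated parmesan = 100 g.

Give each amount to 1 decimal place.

diced celery: 17.5 g; grated parmesan: 0.3 kg; red lentils: 3.1 oz; panko: 124.0 g; chicken stock: 23.3 tbsp

Scaling factor: 7/4 = 1.75.
diced celery: (1 tbsp + 1 tsp = 4/3 tbsp) × 7/4 ÷ 16 tbsp/cup × 120 g/cup = 17.5 g
grated parmesan: 1.5 cup × 7/4 × 100 g/cup ÷ 1000 g/kg ≈ 0.3 kg
red lentils: 50 g × 7/4 ÷ 28.35 g/oz ≈ 3.1 oz
panko: 2.5 oz × 7/4 × 28.35 g/oz ≈ 124.0 g
chicken stock: 200 g × 7/4 ÷ 240 g/cup × 16 tbsp/cup ≈ 23.3 tbsp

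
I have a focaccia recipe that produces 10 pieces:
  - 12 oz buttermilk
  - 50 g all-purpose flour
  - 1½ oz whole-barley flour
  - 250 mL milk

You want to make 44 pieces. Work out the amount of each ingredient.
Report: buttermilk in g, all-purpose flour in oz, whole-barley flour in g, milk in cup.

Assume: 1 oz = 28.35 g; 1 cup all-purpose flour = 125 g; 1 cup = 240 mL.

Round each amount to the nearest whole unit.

Scaling factor: 44/10 = 22/5 = 4.4.
buttermilk: 12 oz × 22/5 × 28.35 g/oz ≈ 1497 g
all-purpose flour: 50 g × 22/5 ÷ 28.35 g/oz ≈ 8 oz
whole-barley flour: 1.5 oz × 22/5 × 28.35 g/oz ≈ 187 g
milk: 250 mL × 22/5 ÷ 240 mL/cup ≈ 5 cup

buttermilk: 1497 g; all-purpose flour: 8 oz; whole-barley flour: 187 g; milk: 5 cup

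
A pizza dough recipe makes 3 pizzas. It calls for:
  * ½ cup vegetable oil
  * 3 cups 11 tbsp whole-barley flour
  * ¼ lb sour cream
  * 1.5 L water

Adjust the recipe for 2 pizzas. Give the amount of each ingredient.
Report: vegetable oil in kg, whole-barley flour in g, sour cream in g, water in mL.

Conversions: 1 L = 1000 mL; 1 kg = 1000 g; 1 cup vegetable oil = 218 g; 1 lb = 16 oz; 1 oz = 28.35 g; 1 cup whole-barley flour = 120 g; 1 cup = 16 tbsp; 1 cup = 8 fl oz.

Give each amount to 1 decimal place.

Scaling factor: 2/3.
vegetable oil: 0.5 cup × 2/3 × 218 g/cup ÷ 1000 g/kg ≈ 0.1 kg
whole-barley flour: (3 cup + 11 tbsp = 3.6875 cup) × 2/3 × 120 g/cup = 295.0 g
sour cream: 0.25 lb × 2/3 × 16 oz/lb × 28.35 g/oz = 75.6 g
water: 1.5 L × 2/3 × 1000 mL/L = 1000.0 mL

vegetable oil: 0.1 kg; whole-barley flour: 295.0 g; sour cream: 75.6 g; water: 1000.0 mL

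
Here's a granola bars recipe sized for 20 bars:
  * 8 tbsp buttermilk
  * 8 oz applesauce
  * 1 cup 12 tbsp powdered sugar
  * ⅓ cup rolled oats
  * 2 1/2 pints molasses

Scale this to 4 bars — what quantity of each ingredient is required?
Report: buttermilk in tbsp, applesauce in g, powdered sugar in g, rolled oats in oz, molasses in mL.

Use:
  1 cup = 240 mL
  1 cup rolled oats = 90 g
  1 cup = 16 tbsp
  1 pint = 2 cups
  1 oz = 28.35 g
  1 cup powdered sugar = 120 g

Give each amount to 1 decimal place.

Scaling factor: 4/20 = 1/5 = 0.2.
buttermilk: 8 tbsp × 1/5 = 1.6 tbsp
applesauce: 8 oz × 1/5 × 28.35 g/oz ≈ 45.4 g
powdered sugar: (1 cup + 12 tbsp = 1.75 cup) × 1/5 × 120 g/cup = 42.0 g
rolled oats: 1/3 cup × 1/5 × 90 g/cup ÷ 28.35 g/oz ≈ 0.2 oz
molasses: 2.5 pint × 1/5 × 2 cup/pint × 240 mL/cup = 240.0 mL

buttermilk: 1.6 tbsp; applesauce: 45.4 g; powdered sugar: 42.0 g; rolled oats: 0.2 oz; molasses: 240.0 mL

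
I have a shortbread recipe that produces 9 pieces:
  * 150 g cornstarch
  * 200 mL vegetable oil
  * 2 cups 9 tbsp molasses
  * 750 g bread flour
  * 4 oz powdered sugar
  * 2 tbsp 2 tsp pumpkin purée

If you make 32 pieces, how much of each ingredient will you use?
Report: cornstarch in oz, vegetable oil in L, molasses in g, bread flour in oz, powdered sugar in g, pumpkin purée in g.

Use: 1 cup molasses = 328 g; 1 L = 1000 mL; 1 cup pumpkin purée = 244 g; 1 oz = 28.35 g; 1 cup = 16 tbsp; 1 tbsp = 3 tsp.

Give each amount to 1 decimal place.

Scaling factor: 32/9.
cornstarch: 150 g × 32/9 ÷ 28.35 g/oz ≈ 18.8 oz
vegetable oil: 200 mL × 32/9 ÷ 1000 mL/L ≈ 0.7 L
molasses: (2 cup + 9 tbsp = 2.5625 cup) × 32/9 × 328 g/cup ≈ 2988.4 g
bread flour: 750 g × 32/9 ÷ 28.35 g/oz ≈ 94.1 oz
powdered sugar: 4 oz × 32/9 × 28.35 g/oz = 403.2 g
pumpkin purée: (2 tbsp + 2 tsp = 8/3 tbsp) × 32/9 ÷ 16 tbsp/cup × 244 g/cup ≈ 144.6 g

cornstarch: 18.8 oz; vegetable oil: 0.7 L; molasses: 2988.4 g; bread flour: 94.1 oz; powdered sugar: 403.2 g; pumpkin purée: 144.6 g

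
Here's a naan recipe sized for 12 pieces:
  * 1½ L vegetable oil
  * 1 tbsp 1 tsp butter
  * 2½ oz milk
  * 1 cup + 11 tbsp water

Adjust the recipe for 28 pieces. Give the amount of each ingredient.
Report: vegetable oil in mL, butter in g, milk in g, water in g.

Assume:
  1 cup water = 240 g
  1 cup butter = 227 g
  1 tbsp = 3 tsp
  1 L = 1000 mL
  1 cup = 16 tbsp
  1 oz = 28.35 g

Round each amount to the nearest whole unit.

vegetable oil: 3500 mL; butter: 44 g; milk: 165 g; water: 945 g

Scaling factor: 28/12 = 7/3.
vegetable oil: 1.5 L × 7/3 × 1000 mL/L = 3500 mL
butter: (1 tbsp + 1 tsp = 4/3 tbsp) × 7/3 ÷ 16 tbsp/cup × 227 g/cup ≈ 44 g
milk: 2.5 oz × 7/3 × 28.35 g/oz ≈ 165 g
water: (1 cup + 11 tbsp = 1.6875 cup) × 7/3 × 240 g/cup = 945 g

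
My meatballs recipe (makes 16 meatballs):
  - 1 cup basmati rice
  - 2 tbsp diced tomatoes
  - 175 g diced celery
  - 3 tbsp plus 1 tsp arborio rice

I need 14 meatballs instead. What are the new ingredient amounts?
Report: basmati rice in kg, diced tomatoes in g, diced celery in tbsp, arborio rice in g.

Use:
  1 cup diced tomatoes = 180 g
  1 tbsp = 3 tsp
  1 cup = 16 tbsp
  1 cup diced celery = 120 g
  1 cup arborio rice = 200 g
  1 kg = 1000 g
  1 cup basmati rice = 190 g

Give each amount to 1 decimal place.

basmati rice: 0.2 kg; diced tomatoes: 19.7 g; diced celery: 20.4 tbsp; arborio rice: 36.5 g

Scaling factor: 14/16 = 7/8 = 0.875.
basmati rice: 1 cup × 7/8 × 190 g/cup ÷ 1000 g/kg ≈ 0.2 kg
diced tomatoes: 2 tbsp × 7/8 ÷ 16 tbsp/cup × 180 g/cup ≈ 19.7 g
diced celery: 175 g × 7/8 ÷ 120 g/cup × 16 tbsp/cup ≈ 20.4 tbsp
arborio rice: (3 tbsp + 1 tsp = 10/3 tbsp) × 7/8 ÷ 16 tbsp/cup × 200 g/cup ≈ 36.5 g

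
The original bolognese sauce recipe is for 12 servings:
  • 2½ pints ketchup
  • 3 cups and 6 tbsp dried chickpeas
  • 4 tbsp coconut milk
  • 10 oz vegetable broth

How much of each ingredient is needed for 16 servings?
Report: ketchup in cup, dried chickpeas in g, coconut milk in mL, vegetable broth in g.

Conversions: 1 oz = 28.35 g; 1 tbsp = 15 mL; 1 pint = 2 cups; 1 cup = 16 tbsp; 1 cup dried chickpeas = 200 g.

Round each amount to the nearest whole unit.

ketchup: 7 cup; dried chickpeas: 900 g; coconut milk: 80 mL; vegetable broth: 378 g

Scaling factor: 16/12 = 4/3.
ketchup: 2.5 pint × 4/3 × 2 cup/pint ≈ 7 cup
dried chickpeas: (3 cup + 6 tbsp = 3.375 cup) × 4/3 × 200 g/cup = 900 g
coconut milk: 4 tbsp × 4/3 × 15 mL/tbsp = 80 mL
vegetable broth: 10 oz × 4/3 × 28.35 g/oz = 378 g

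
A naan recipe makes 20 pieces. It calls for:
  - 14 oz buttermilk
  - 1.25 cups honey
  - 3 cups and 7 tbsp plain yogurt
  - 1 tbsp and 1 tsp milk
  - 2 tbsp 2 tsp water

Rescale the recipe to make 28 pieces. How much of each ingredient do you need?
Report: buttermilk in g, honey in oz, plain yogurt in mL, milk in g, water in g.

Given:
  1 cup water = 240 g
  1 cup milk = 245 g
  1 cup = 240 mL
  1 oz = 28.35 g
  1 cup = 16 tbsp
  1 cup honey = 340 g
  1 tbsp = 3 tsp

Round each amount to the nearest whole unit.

Scaling factor: 28/20 = 7/5 = 1.4.
buttermilk: 14 oz × 7/5 × 28.35 g/oz ≈ 556 g
honey: 1.25 cup × 7/5 × 340 g/cup ÷ 28.35 g/oz ≈ 21 oz
plain yogurt: (3 cup + 7 tbsp = 3.4375 cup) × 7/5 × 240 mL/cup = 1155 mL
milk: (1 tbsp + 1 tsp = 4/3 tbsp) × 7/5 ÷ 16 tbsp/cup × 245 g/cup ≈ 29 g
water: (2 tbsp + 2 tsp = 8/3 tbsp) × 7/5 ÷ 16 tbsp/cup × 240 g/cup = 56 g

buttermilk: 556 g; honey: 21 oz; plain yogurt: 1155 mL; milk: 29 g; water: 56 g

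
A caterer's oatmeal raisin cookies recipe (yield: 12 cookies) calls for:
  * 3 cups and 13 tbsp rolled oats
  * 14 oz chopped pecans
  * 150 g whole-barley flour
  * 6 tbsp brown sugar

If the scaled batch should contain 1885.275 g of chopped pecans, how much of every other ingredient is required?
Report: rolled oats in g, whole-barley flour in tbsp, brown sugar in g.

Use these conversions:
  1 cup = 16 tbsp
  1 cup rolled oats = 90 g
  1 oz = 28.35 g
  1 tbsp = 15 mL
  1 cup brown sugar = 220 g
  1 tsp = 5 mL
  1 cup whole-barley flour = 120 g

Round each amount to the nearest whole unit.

rolled oats: 1630 g; whole-barley flour: 95 tbsp; brown sugar: 392 g

The original recipe has 396.9 g of chopped pecans, so the scaling factor is 1885.275 ÷ 396.9 = 19/4 = 4.75.
rolled oats: (3 cup + 13 tbsp = 3.8125 cup) × 19/4 × 90 g/cup ≈ 1630 g
whole-barley flour: 150 g × 19/4 ÷ 120 g/cup × 16 tbsp/cup = 95 tbsp
brown sugar: 6 tbsp × 19/4 ÷ 16 tbsp/cup × 220 g/cup ≈ 392 g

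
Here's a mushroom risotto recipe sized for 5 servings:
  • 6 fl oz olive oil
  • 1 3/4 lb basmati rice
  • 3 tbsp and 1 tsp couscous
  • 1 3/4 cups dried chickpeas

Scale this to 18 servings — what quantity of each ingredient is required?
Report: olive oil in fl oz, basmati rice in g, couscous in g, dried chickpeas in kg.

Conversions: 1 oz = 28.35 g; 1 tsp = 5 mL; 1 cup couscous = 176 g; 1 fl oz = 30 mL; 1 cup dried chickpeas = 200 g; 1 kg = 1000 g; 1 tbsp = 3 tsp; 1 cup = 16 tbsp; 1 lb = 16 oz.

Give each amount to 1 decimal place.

Scaling factor: 18/5 = 3.6.
olive oil: 6 fl oz × 18/5 = 21.6 fl oz
basmati rice: 1.75 lb × 18/5 × 16 oz/lb × 28.35 g/oz ≈ 2857.7 g
couscous: (3 tbsp + 1 tsp = 10/3 tbsp) × 18/5 ÷ 16 tbsp/cup × 176 g/cup = 132.0 g
dried chickpeas: 1.75 cup × 18/5 × 200 g/cup ÷ 1000 g/kg ≈ 1.3 kg

olive oil: 21.6 fl oz; basmati rice: 2857.7 g; couscous: 132.0 g; dried chickpeas: 1.3 kg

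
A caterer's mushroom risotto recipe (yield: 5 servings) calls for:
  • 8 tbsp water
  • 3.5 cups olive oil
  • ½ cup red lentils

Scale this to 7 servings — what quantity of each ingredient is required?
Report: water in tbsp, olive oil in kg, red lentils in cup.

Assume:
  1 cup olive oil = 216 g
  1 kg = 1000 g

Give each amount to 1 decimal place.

Scaling factor: 7/5 = 1.4.
water: 8 tbsp × 7/5 = 11.2 tbsp
olive oil: 3.5 cup × 7/5 × 216 g/cup ÷ 1000 g/kg ≈ 1.1 kg
red lentils: 0.5 cup × 7/5 = 0.7 cup

water: 11.2 tbsp; olive oil: 1.1 kg; red lentils: 0.7 cup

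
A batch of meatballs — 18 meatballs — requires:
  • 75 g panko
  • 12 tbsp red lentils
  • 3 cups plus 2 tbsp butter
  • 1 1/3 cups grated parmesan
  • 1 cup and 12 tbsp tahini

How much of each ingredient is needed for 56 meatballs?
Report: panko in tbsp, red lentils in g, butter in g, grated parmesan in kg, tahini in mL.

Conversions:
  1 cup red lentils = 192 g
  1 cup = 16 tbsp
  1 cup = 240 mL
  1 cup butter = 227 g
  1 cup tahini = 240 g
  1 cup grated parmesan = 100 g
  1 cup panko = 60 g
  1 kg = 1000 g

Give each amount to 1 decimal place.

panko: 62.2 tbsp; red lentils: 448.0 g; butter: 2206.9 g; grated parmesan: 0.4 kg; tahini: 1306.7 mL

Scaling factor: 56/18 = 28/9.
panko: 75 g × 28/9 ÷ 60 g/cup × 16 tbsp/cup ≈ 62.2 tbsp
red lentils: 12 tbsp × 28/9 ÷ 16 tbsp/cup × 192 g/cup = 448.0 g
butter: (3 cup + 2 tbsp = 3.125 cup) × 28/9 × 227 g/cup ≈ 2206.9 g
grated parmesan: 4/3 cup × 28/9 × 100 g/cup ÷ 1000 g/kg ≈ 0.4 kg
tahini: (1 cup + 12 tbsp = 1.75 cup) × 28/9 × 240 mL/cup ≈ 1306.7 mL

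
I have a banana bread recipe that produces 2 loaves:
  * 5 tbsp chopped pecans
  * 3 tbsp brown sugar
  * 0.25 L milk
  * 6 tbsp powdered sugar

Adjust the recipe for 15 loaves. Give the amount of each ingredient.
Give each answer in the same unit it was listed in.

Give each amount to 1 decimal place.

Scaling factor: 15/2 = 7.5.
chopped pecans: 5 tbsp × 15/2 = 37.5 tbsp
brown sugar: 3 tbsp × 15/2 = 22.5 tbsp
milk: 0.25 L × 15/2 ≈ 1.9 L
powdered sugar: 6 tbsp × 15/2 = 45.0 tbsp

chopped pecans: 37.5 tbsp; brown sugar: 22.5 tbsp; milk: 1.9 L; powdered sugar: 45.0 tbsp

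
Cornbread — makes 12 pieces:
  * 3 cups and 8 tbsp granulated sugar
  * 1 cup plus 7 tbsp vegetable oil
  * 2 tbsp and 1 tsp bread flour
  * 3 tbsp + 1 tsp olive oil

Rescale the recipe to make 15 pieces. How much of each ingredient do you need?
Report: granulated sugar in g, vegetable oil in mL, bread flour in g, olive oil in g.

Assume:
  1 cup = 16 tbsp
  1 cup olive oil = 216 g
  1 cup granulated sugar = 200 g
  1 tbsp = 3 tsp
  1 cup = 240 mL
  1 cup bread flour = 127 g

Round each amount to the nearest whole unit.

granulated sugar: 875 g; vegetable oil: 431 mL; bread flour: 23 g; olive oil: 56 g

Scaling factor: 15/12 = 5/4 = 1.25.
granulated sugar: (3 cup + 8 tbsp = 3.5 cup) × 5/4 × 200 g/cup = 875 g
vegetable oil: (1 cup + 7 tbsp = 1.4375 cup) × 5/4 × 240 mL/cup ≈ 431 mL
bread flour: (2 tbsp + 1 tsp = 7/3 tbsp) × 5/4 ÷ 16 tbsp/cup × 127 g/cup ≈ 23 g
olive oil: (3 tbsp + 1 tsp = 10/3 tbsp) × 5/4 ÷ 16 tbsp/cup × 216 g/cup ≈ 56 g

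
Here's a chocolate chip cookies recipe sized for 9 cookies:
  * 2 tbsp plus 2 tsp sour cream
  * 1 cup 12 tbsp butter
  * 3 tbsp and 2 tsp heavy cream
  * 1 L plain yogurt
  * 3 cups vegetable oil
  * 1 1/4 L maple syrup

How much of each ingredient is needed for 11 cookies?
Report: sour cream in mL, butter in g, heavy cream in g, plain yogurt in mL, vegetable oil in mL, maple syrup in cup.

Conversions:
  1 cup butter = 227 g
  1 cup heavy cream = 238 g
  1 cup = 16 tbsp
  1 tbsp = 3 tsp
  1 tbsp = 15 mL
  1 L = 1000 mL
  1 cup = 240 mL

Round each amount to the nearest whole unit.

sour cream: 49 mL; butter: 486 g; heavy cream: 67 g; plain yogurt: 1222 mL; vegetable oil: 880 mL; maple syrup: 6 cup

Scaling factor: 11/9.
sour cream: (2 tbsp + 2 tsp = 8/3 tbsp) × 11/9 × 15 mL/tbsp ≈ 49 mL
butter: (1 cup + 12 tbsp = 1.75 cup) × 11/9 × 227 g/cup ≈ 486 g
heavy cream: (3 tbsp + 2 tsp = 11/3 tbsp) × 11/9 ÷ 16 tbsp/cup × 238 g/cup ≈ 67 g
plain yogurt: 1 L × 11/9 × 1000 mL/L ≈ 1222 mL
vegetable oil: 3 cup × 11/9 × 240 mL/cup = 880 mL
maple syrup: 1.25 L × 11/9 × 1000 mL/L ÷ 240 mL/cup ≈ 6 cup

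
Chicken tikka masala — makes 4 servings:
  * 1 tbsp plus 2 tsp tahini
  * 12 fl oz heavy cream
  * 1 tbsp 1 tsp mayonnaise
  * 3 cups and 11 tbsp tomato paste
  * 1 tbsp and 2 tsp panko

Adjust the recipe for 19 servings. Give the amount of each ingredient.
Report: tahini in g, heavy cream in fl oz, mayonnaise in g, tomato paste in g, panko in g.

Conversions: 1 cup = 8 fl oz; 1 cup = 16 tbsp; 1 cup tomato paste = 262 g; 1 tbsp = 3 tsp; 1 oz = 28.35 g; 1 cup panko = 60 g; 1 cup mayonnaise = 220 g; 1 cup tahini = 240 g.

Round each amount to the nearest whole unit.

Scaling factor: 19/4 = 4.75.
tahini: (1 tbsp + 2 tsp = 5/3 tbsp) × 19/4 ÷ 16 tbsp/cup × 240 g/cup ≈ 119 g
heavy cream: 12 fl oz × 19/4 = 57 fl oz
mayonnaise: (1 tbsp + 1 tsp = 4/3 tbsp) × 19/4 ÷ 16 tbsp/cup × 220 g/cup ≈ 87 g
tomato paste: (3 cup + 11 tbsp = 3.6875 cup) × 19/4 × 262 g/cup ≈ 4589 g
panko: (1 tbsp + 2 tsp = 5/3 tbsp) × 19/4 ÷ 16 tbsp/cup × 60 g/cup ≈ 30 g

tahini: 119 g; heavy cream: 57 fl oz; mayonnaise: 87 g; tomato paste: 4589 g; panko: 30 g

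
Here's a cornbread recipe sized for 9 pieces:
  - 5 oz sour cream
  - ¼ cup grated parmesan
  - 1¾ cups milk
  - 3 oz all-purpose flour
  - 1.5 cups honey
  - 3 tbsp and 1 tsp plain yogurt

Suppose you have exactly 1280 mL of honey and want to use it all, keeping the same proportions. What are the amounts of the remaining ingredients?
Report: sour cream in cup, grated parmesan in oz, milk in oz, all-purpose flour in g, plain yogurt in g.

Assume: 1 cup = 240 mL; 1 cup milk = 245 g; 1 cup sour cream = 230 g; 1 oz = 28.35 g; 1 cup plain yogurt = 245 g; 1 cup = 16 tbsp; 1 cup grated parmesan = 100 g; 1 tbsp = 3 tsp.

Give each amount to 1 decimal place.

The original recipe has 360 mL of honey, so the scaling factor is 1280 ÷ 360 = 32/9.
sour cream: 5 oz × 32/9 × 28.35 g/oz ÷ 230 g/cup ≈ 2.2 cup
grated parmesan: 0.25 cup × 32/9 × 100 g/cup ÷ 28.35 g/oz ≈ 3.1 oz
milk: 1.75 cup × 32/9 × 245 g/cup ÷ 28.35 g/oz ≈ 53.8 oz
all-purpose flour: 3 oz × 32/9 × 28.35 g/oz = 302.4 g
plain yogurt: (3 tbsp + 1 tsp = 10/3 tbsp) × 32/9 ÷ 16 tbsp/cup × 245 g/cup ≈ 181.5 g

sour cream: 2.2 cup; grated parmesan: 3.1 oz; milk: 53.8 oz; all-purpose flour: 302.4 g; plain yogurt: 181.5 g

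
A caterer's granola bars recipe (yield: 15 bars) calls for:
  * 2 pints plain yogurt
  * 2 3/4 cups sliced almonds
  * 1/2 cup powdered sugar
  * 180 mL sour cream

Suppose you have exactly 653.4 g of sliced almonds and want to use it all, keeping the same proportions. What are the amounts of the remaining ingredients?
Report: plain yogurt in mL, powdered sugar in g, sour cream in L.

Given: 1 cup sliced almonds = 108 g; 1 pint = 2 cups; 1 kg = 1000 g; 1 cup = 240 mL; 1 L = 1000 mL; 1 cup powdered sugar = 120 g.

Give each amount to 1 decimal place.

plain yogurt: 2112.0 mL; powdered sugar: 132.0 g; sour cream: 0.4 L

The original recipe has 297 g of sliced almonds, so the scaling factor is 653.4 ÷ 297 = 11/5 = 2.2.
plain yogurt: 2 pint × 11/5 × 2 cup/pint × 240 mL/cup = 2112.0 mL
powdered sugar: 0.5 cup × 11/5 × 120 g/cup = 132.0 g
sour cream: 180 mL × 11/5 ÷ 1000 mL/L ≈ 0.4 L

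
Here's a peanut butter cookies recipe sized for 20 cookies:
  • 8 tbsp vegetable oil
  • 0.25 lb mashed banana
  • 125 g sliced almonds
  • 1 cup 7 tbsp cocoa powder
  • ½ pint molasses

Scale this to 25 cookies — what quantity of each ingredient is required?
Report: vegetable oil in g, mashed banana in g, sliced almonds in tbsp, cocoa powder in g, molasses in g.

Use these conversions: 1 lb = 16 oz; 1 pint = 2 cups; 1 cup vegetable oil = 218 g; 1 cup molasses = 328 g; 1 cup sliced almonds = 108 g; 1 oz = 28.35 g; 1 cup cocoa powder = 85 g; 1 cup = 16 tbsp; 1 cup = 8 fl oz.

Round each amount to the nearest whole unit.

vegetable oil: 136 g; mashed banana: 142 g; sliced almonds: 23 tbsp; cocoa powder: 153 g; molasses: 410 g

Scaling factor: 25/20 = 5/4 = 1.25.
vegetable oil: 8 tbsp × 5/4 ÷ 16 tbsp/cup × 218 g/cup ≈ 136 g
mashed banana: 0.25 lb × 5/4 × 16 oz/lb × 28.35 g/oz ≈ 142 g
sliced almonds: 125 g × 5/4 ÷ 108 g/cup × 16 tbsp/cup ≈ 23 tbsp
cocoa powder: (1 cup + 7 tbsp = 1.4375 cup) × 5/4 × 85 g/cup ≈ 153 g
molasses: 0.5 pint × 5/4 × 2 cup/pint × 328 g/cup = 410 g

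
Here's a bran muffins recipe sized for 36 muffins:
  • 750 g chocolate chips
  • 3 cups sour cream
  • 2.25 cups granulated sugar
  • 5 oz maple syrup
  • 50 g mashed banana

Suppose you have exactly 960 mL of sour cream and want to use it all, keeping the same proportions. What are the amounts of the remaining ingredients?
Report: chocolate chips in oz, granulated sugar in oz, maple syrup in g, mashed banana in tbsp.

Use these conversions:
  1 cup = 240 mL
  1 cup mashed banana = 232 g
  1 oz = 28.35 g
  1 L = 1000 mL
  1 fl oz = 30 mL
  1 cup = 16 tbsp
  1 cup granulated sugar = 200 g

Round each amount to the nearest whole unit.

The original recipe has 720 mL of sour cream, so the scaling factor is 960 ÷ 720 = 4/3.
chocolate chips: 750 g × 4/3 ÷ 28.35 g/oz ≈ 35 oz
granulated sugar: 2.25 cup × 4/3 × 200 g/cup ÷ 28.35 g/oz ≈ 21 oz
maple syrup: 5 oz × 4/3 × 28.35 g/oz = 189 g
mashed banana: 50 g × 4/3 ÷ 232 g/cup × 16 tbsp/cup ≈ 5 tbsp

chocolate chips: 35 oz; granulated sugar: 21 oz; maple syrup: 189 g; mashed banana: 5 tbsp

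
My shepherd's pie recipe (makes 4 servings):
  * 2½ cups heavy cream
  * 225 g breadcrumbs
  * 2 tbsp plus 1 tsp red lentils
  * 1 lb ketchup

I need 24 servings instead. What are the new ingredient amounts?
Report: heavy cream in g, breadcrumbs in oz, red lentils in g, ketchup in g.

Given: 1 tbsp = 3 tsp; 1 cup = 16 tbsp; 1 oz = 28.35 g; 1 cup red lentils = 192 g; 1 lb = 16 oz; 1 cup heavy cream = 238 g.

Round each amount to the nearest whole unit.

heavy cream: 3570 g; breadcrumbs: 48 oz; red lentils: 168 g; ketchup: 2722 g

Scaling factor: 24/4 = 6.
heavy cream: 2.5 cup × 6 × 238 g/cup = 3570 g
breadcrumbs: 225 g × 6 ÷ 28.35 g/oz ≈ 48 oz
red lentils: (2 tbsp + 1 tsp = 7/3 tbsp) × 6 ÷ 16 tbsp/cup × 192 g/cup = 168 g
ketchup: 1 lb × 6 × 16 oz/lb × 28.35 g/oz ≈ 2722 g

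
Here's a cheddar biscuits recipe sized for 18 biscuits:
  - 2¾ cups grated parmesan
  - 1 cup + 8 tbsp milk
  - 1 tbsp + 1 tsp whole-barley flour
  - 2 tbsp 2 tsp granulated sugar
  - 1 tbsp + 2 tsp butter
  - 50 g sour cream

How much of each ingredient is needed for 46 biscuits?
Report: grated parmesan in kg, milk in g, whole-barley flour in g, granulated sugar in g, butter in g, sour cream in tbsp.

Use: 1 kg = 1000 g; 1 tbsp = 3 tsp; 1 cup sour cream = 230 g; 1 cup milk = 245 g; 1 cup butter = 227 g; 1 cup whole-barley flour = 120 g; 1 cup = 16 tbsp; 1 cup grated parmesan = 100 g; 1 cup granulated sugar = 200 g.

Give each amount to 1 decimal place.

Scaling factor: 46/18 = 23/9.
grated parmesan: 2.75 cup × 23/9 × 100 g/cup ÷ 1000 g/kg ≈ 0.7 kg
milk: (1 cup + 8 tbsp = 1.5 cup) × 23/9 × 245 g/cup ≈ 939.2 g
whole-barley flour: (1 tbsp + 1 tsp = 4/3 tbsp) × 23/9 ÷ 16 tbsp/cup × 120 g/cup ≈ 25.6 g
granulated sugar: (2 tbsp + 2 tsp = 8/3 tbsp) × 23/9 ÷ 16 tbsp/cup × 200 g/cup ≈ 85.2 g
butter: (1 tbsp + 2 tsp = 5/3 tbsp) × 23/9 ÷ 16 tbsp/cup × 227 g/cup ≈ 60.4 g
sour cream: 50 g × 23/9 ÷ 230 g/cup × 16 tbsp/cup ≈ 8.9 tbsp

grated parmesan: 0.7 kg; milk: 939.2 g; whole-barley flour: 25.6 g; granulated sugar: 85.2 g; butter: 60.4 g; sour cream: 8.9 tbsp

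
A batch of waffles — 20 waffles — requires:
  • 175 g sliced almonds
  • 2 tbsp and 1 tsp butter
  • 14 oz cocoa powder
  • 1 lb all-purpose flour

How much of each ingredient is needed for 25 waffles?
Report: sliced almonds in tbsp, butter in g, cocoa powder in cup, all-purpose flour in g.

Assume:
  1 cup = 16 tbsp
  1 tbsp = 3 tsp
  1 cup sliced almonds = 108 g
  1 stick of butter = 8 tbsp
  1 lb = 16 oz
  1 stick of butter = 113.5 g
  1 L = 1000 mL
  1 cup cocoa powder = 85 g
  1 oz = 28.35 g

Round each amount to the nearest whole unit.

Scaling factor: 25/20 = 5/4 = 1.25.
sliced almonds: 175 g × 5/4 ÷ 108 g/cup × 16 tbsp/cup ≈ 32 tbsp
butter: (2 tbsp + 1 tsp = 7/3 tbsp) × 5/4 ÷ 8 tbsp/stick × 113.5 g/stick ≈ 41 g
cocoa powder: 14 oz × 5/4 × 28.35 g/oz ÷ 85 g/cup ≈ 6 cup
all-purpose flour: 1 lb × 5/4 × 16 oz/lb × 28.35 g/oz = 567 g

sliced almonds: 32 tbsp; butter: 41 g; cocoa powder: 6 cup; all-purpose flour: 567 g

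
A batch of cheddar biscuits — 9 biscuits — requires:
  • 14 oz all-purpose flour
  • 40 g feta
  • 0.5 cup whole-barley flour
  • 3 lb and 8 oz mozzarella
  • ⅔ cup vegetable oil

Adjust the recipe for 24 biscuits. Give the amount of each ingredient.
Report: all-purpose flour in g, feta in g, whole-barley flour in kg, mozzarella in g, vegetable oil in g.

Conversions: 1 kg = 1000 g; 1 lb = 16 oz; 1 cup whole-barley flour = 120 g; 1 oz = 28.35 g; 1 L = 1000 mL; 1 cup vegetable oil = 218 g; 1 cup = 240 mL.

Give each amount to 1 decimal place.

Scaling factor: 24/9 = 8/3.
all-purpose flour: 14 oz × 8/3 × 28.35 g/oz = 1058.4 g
feta: 40 g × 8/3 ≈ 106.7 g
whole-barley flour: 0.5 cup × 8/3 × 120 g/cup ÷ 1000 g/kg ≈ 0.2 kg
mozzarella: (3 lb + 8 oz = 3.5 lb) × 8/3 × 16 oz/lb × 28.35 g/oz = 4233.6 g
vegetable oil: 2/3 cup × 8/3 × 218 g/cup ≈ 387.6 g

all-purpose flour: 1058.4 g; feta: 106.7 g; whole-barley flour: 0.2 kg; mozzarella: 4233.6 g; vegetable oil: 387.6 g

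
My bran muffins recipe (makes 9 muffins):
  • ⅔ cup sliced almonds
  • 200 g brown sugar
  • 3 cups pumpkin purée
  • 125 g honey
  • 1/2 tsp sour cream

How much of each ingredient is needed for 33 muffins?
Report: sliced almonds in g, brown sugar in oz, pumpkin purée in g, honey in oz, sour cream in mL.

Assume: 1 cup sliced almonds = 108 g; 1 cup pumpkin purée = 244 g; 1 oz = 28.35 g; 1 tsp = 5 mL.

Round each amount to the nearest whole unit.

sliced almonds: 264 g; brown sugar: 26 oz; pumpkin purée: 2684 g; honey: 16 oz; sour cream: 9 mL

Scaling factor: 33/9 = 11/3.
sliced almonds: 2/3 cup × 11/3 × 108 g/cup = 264 g
brown sugar: 200 g × 11/3 ÷ 28.35 g/oz ≈ 26 oz
pumpkin purée: 3 cup × 11/3 × 244 g/cup = 2684 g
honey: 125 g × 11/3 ÷ 28.35 g/oz ≈ 16 oz
sour cream: 0.5 tsp × 11/3 × 5 mL/tsp ≈ 9 mL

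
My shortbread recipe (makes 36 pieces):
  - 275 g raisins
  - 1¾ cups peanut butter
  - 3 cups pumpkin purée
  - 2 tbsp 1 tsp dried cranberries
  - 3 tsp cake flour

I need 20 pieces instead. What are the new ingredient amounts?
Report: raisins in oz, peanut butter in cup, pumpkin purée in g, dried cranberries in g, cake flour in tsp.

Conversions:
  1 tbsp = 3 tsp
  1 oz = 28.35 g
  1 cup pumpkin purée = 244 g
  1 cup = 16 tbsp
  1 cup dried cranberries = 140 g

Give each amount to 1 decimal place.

Scaling factor: 20/36 = 5/9.
raisins: 275 g × 5/9 ÷ 28.35 g/oz ≈ 5.4 oz
peanut butter: 1.75 cup × 5/9 ≈ 1.0 cup
pumpkin purée: 3 cup × 5/9 × 244 g/cup ≈ 406.7 g
dried cranberries: (2 tbsp + 1 tsp = 7/3 tbsp) × 5/9 ÷ 16 tbsp/cup × 140 g/cup ≈ 11.3 g
cake flour: 3 tsp × 5/9 ≈ 1.7 tsp

raisins: 5.4 oz; peanut butter: 1.0 cup; pumpkin purée: 406.7 g; dried cranberries: 11.3 g; cake flour: 1.7 tsp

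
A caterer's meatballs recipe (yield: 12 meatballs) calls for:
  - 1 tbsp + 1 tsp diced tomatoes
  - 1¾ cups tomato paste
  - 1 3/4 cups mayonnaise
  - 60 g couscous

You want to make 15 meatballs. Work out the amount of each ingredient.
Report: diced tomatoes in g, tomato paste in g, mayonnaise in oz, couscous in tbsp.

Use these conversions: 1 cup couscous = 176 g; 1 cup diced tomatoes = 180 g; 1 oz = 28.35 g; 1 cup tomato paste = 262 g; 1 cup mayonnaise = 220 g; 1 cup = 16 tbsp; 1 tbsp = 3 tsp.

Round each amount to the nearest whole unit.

diced tomatoes: 19 g; tomato paste: 573 g; mayonnaise: 17 oz; couscous: 7 tbsp

Scaling factor: 15/12 = 5/4 = 1.25.
diced tomatoes: (1 tbsp + 1 tsp = 4/3 tbsp) × 5/4 ÷ 16 tbsp/cup × 180 g/cup ≈ 19 g
tomato paste: 1.75 cup × 5/4 × 262 g/cup ≈ 573 g
mayonnaise: 1.75 cup × 5/4 × 220 g/cup ÷ 28.35 g/oz ≈ 17 oz
couscous: 60 g × 5/4 ÷ 176 g/cup × 16 tbsp/cup ≈ 7 tbsp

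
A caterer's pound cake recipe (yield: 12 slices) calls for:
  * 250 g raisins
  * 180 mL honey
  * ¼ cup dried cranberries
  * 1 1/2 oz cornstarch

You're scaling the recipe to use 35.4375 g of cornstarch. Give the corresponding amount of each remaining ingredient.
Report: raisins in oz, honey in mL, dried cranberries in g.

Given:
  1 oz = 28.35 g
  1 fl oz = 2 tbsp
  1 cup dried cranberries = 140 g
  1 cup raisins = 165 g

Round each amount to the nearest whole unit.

The original recipe has 42.525 g of cornstarch, so the scaling factor is 35.4375 ÷ 42.525 = 5/6.
raisins: 250 g × 5/6 ÷ 28.35 g/oz ≈ 7 oz
honey: 180 mL × 5/6 = 150 mL
dried cranberries: 0.25 cup × 5/6 × 140 g/cup ≈ 29 g

raisins: 7 oz; honey: 150 mL; dried cranberries: 29 g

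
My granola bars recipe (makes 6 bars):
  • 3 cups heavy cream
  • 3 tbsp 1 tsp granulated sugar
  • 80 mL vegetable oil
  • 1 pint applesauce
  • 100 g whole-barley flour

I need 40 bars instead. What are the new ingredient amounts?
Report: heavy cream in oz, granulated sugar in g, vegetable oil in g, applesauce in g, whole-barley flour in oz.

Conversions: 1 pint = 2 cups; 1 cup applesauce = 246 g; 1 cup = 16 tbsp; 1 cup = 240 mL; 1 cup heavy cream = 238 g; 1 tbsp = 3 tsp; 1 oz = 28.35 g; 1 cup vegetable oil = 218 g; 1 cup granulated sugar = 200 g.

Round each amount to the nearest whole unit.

Scaling factor: 40/6 = 20/3.
heavy cream: 3 cup × 20/3 × 238 g/cup ÷ 28.35 g/oz ≈ 168 oz
granulated sugar: (3 tbsp + 1 tsp = 10/3 tbsp) × 20/3 ÷ 16 tbsp/cup × 200 g/cup ≈ 278 g
vegetable oil: 80 mL × 20/3 ÷ 240 mL/cup × 218 g/cup ≈ 484 g
applesauce: 1 pint × 20/3 × 2 cup/pint × 246 g/cup = 3280 g
whole-barley flour: 100 g × 20/3 ÷ 28.35 g/oz ≈ 24 oz

heavy cream: 168 oz; granulated sugar: 278 g; vegetable oil: 484 g; applesauce: 3280 g; whole-barley flour: 24 oz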